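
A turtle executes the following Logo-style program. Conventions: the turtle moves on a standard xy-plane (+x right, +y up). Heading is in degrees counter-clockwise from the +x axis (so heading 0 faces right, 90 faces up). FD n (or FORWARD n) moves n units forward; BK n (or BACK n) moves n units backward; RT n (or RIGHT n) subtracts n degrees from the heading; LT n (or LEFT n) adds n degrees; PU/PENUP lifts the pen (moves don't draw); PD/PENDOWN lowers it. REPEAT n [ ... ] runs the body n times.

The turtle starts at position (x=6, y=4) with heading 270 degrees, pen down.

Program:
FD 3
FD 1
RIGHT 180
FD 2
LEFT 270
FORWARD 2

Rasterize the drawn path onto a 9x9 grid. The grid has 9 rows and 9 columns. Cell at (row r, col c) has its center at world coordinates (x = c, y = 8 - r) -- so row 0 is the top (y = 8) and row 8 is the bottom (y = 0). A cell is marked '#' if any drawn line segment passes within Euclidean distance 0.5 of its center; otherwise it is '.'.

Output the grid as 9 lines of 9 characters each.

Segment 0: (6,4) -> (6,1)
Segment 1: (6,1) -> (6,0)
Segment 2: (6,0) -> (6,2)
Segment 3: (6,2) -> (8,2)

Answer: .........
.........
.........
.........
......#..
......#..
......###
......#..
......#..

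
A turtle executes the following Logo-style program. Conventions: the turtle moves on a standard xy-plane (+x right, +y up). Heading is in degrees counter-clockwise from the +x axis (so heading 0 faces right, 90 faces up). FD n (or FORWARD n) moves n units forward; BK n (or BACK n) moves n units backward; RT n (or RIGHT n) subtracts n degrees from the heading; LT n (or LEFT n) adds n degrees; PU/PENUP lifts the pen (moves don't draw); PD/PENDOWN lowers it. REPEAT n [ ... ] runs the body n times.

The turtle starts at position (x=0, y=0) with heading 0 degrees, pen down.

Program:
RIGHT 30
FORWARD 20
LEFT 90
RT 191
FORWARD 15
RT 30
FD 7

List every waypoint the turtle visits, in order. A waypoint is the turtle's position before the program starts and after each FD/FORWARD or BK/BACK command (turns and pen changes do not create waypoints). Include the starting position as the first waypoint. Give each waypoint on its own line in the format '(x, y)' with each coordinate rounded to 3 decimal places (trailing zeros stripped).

Executing turtle program step by step:
Start: pos=(0,0), heading=0, pen down
RT 30: heading 0 -> 330
FD 20: (0,0) -> (17.321,-10) [heading=330, draw]
LT 90: heading 330 -> 60
RT 191: heading 60 -> 229
FD 15: (17.321,-10) -> (7.48,-21.321) [heading=229, draw]
RT 30: heading 229 -> 199
FD 7: (7.48,-21.321) -> (0.861,-23.6) [heading=199, draw]
Final: pos=(0.861,-23.6), heading=199, 3 segment(s) drawn
Waypoints (4 total):
(0, 0)
(17.321, -10)
(7.48, -21.321)
(0.861, -23.6)

Answer: (0, 0)
(17.321, -10)
(7.48, -21.321)
(0.861, -23.6)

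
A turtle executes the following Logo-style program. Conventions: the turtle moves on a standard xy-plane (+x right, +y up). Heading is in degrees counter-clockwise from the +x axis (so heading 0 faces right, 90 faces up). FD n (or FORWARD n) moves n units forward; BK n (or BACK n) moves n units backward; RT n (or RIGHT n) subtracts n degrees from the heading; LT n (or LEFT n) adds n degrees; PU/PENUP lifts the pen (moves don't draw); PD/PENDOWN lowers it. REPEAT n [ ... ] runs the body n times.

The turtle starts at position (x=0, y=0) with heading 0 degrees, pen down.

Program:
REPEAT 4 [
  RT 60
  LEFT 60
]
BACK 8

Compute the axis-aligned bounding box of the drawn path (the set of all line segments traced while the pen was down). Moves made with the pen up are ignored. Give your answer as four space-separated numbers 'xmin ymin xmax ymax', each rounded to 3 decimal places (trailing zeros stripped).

Answer: -8 0 0 0

Derivation:
Executing turtle program step by step:
Start: pos=(0,0), heading=0, pen down
REPEAT 4 [
  -- iteration 1/4 --
  RT 60: heading 0 -> 300
  LT 60: heading 300 -> 0
  -- iteration 2/4 --
  RT 60: heading 0 -> 300
  LT 60: heading 300 -> 0
  -- iteration 3/4 --
  RT 60: heading 0 -> 300
  LT 60: heading 300 -> 0
  -- iteration 4/4 --
  RT 60: heading 0 -> 300
  LT 60: heading 300 -> 0
]
BK 8: (0,0) -> (-8,0) [heading=0, draw]
Final: pos=(-8,0), heading=0, 1 segment(s) drawn

Segment endpoints: x in {-8, 0}, y in {0}
xmin=-8, ymin=0, xmax=0, ymax=0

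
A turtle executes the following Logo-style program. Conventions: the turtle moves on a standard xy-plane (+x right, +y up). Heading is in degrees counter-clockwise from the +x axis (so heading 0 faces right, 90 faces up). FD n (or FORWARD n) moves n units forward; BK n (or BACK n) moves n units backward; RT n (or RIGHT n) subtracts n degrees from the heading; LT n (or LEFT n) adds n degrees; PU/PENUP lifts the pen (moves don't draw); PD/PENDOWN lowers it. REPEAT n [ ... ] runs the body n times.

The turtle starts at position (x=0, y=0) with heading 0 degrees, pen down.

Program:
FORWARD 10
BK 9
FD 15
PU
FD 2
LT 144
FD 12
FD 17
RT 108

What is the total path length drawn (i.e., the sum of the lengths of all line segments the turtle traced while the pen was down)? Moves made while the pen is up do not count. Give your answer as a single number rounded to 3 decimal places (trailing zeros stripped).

Executing turtle program step by step:
Start: pos=(0,0), heading=0, pen down
FD 10: (0,0) -> (10,0) [heading=0, draw]
BK 9: (10,0) -> (1,0) [heading=0, draw]
FD 15: (1,0) -> (16,0) [heading=0, draw]
PU: pen up
FD 2: (16,0) -> (18,0) [heading=0, move]
LT 144: heading 0 -> 144
FD 12: (18,0) -> (8.292,7.053) [heading=144, move]
FD 17: (8.292,7.053) -> (-5.461,17.046) [heading=144, move]
RT 108: heading 144 -> 36
Final: pos=(-5.461,17.046), heading=36, 3 segment(s) drawn

Segment lengths:
  seg 1: (0,0) -> (10,0), length = 10
  seg 2: (10,0) -> (1,0), length = 9
  seg 3: (1,0) -> (16,0), length = 15
Total = 34

Answer: 34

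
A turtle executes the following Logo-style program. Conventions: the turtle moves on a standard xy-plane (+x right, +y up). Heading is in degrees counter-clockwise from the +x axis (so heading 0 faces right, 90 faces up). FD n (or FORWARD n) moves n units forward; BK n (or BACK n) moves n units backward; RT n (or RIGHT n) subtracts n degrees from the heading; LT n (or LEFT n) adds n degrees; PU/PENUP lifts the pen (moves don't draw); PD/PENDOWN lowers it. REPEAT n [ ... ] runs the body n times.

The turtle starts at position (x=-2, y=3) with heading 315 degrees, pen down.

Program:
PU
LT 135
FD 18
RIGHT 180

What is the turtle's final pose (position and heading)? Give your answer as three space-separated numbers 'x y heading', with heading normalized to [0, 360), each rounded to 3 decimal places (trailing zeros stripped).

Answer: -2 21 270

Derivation:
Executing turtle program step by step:
Start: pos=(-2,3), heading=315, pen down
PU: pen up
LT 135: heading 315 -> 90
FD 18: (-2,3) -> (-2,21) [heading=90, move]
RT 180: heading 90 -> 270
Final: pos=(-2,21), heading=270, 0 segment(s) drawn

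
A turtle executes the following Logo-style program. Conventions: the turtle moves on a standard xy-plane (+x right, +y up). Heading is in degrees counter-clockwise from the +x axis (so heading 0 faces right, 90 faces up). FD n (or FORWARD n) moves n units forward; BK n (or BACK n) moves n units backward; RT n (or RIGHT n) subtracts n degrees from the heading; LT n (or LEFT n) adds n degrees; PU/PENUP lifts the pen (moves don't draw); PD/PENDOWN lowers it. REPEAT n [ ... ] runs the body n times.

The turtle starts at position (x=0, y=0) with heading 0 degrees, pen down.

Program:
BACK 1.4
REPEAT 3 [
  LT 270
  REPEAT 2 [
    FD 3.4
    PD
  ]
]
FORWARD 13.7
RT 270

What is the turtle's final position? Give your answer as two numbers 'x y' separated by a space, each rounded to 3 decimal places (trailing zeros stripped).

Answer: -8.2 13.7

Derivation:
Executing turtle program step by step:
Start: pos=(0,0), heading=0, pen down
BK 1.4: (0,0) -> (-1.4,0) [heading=0, draw]
REPEAT 3 [
  -- iteration 1/3 --
  LT 270: heading 0 -> 270
  REPEAT 2 [
    -- iteration 1/2 --
    FD 3.4: (-1.4,0) -> (-1.4,-3.4) [heading=270, draw]
    PD: pen down
    -- iteration 2/2 --
    FD 3.4: (-1.4,-3.4) -> (-1.4,-6.8) [heading=270, draw]
    PD: pen down
  ]
  -- iteration 2/3 --
  LT 270: heading 270 -> 180
  REPEAT 2 [
    -- iteration 1/2 --
    FD 3.4: (-1.4,-6.8) -> (-4.8,-6.8) [heading=180, draw]
    PD: pen down
    -- iteration 2/2 --
    FD 3.4: (-4.8,-6.8) -> (-8.2,-6.8) [heading=180, draw]
    PD: pen down
  ]
  -- iteration 3/3 --
  LT 270: heading 180 -> 90
  REPEAT 2 [
    -- iteration 1/2 --
    FD 3.4: (-8.2,-6.8) -> (-8.2,-3.4) [heading=90, draw]
    PD: pen down
    -- iteration 2/2 --
    FD 3.4: (-8.2,-3.4) -> (-8.2,0) [heading=90, draw]
    PD: pen down
  ]
]
FD 13.7: (-8.2,0) -> (-8.2,13.7) [heading=90, draw]
RT 270: heading 90 -> 180
Final: pos=(-8.2,13.7), heading=180, 8 segment(s) drawn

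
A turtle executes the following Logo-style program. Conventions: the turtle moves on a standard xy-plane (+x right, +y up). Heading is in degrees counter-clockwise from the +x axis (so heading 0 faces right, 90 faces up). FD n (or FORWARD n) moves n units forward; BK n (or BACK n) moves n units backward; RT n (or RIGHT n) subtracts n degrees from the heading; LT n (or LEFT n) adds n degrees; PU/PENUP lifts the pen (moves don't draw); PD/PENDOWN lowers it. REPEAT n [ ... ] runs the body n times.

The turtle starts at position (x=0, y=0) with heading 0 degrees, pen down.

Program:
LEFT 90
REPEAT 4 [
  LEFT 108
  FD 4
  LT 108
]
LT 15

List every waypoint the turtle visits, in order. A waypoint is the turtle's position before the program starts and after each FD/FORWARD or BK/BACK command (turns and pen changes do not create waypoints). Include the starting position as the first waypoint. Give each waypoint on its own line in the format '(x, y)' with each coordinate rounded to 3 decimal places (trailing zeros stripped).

Answer: (0, 0)
(-3.804, -1.236)
(-1.453, 2)
(-1.453, -2)
(-3.804, 1.236)

Derivation:
Executing turtle program step by step:
Start: pos=(0,0), heading=0, pen down
LT 90: heading 0 -> 90
REPEAT 4 [
  -- iteration 1/4 --
  LT 108: heading 90 -> 198
  FD 4: (0,0) -> (-3.804,-1.236) [heading=198, draw]
  LT 108: heading 198 -> 306
  -- iteration 2/4 --
  LT 108: heading 306 -> 54
  FD 4: (-3.804,-1.236) -> (-1.453,2) [heading=54, draw]
  LT 108: heading 54 -> 162
  -- iteration 3/4 --
  LT 108: heading 162 -> 270
  FD 4: (-1.453,2) -> (-1.453,-2) [heading=270, draw]
  LT 108: heading 270 -> 18
  -- iteration 4/4 --
  LT 108: heading 18 -> 126
  FD 4: (-1.453,-2) -> (-3.804,1.236) [heading=126, draw]
  LT 108: heading 126 -> 234
]
LT 15: heading 234 -> 249
Final: pos=(-3.804,1.236), heading=249, 4 segment(s) drawn
Waypoints (5 total):
(0, 0)
(-3.804, -1.236)
(-1.453, 2)
(-1.453, -2)
(-3.804, 1.236)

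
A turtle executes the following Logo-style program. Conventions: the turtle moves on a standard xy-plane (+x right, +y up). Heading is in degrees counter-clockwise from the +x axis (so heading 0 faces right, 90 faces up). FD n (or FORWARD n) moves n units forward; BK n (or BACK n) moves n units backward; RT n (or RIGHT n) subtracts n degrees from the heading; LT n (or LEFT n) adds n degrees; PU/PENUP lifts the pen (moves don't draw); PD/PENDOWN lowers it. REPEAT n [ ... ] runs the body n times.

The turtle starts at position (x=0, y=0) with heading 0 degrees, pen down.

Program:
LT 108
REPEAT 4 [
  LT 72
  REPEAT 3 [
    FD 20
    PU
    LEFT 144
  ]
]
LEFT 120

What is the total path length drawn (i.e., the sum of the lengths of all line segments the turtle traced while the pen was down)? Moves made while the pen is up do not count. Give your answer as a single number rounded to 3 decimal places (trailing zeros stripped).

Executing turtle program step by step:
Start: pos=(0,0), heading=0, pen down
LT 108: heading 0 -> 108
REPEAT 4 [
  -- iteration 1/4 --
  LT 72: heading 108 -> 180
  REPEAT 3 [
    -- iteration 1/3 --
    FD 20: (0,0) -> (-20,0) [heading=180, draw]
    PU: pen up
    LT 144: heading 180 -> 324
    -- iteration 2/3 --
    FD 20: (-20,0) -> (-3.82,-11.756) [heading=324, move]
    PU: pen up
    LT 144: heading 324 -> 108
    -- iteration 3/3 --
    FD 20: (-3.82,-11.756) -> (-10,7.265) [heading=108, move]
    PU: pen up
    LT 144: heading 108 -> 252
  ]
  -- iteration 2/4 --
  LT 72: heading 252 -> 324
  REPEAT 3 [
    -- iteration 1/3 --
    FD 20: (-10,7.265) -> (6.18,-4.49) [heading=324, move]
    PU: pen up
    LT 144: heading 324 -> 108
    -- iteration 2/3 --
    FD 20: (6.18,-4.49) -> (0,14.531) [heading=108, move]
    PU: pen up
    LT 144: heading 108 -> 252
    -- iteration 3/3 --
    FD 20: (0,14.531) -> (-6.18,-4.49) [heading=252, move]
    PU: pen up
    LT 144: heading 252 -> 36
  ]
  -- iteration 3/4 --
  LT 72: heading 36 -> 108
  REPEAT 3 [
    -- iteration 1/3 --
    FD 20: (-6.18,-4.49) -> (-12.361,14.531) [heading=108, move]
    PU: pen up
    LT 144: heading 108 -> 252
    -- iteration 2/3 --
    FD 20: (-12.361,14.531) -> (-18.541,-4.49) [heading=252, move]
    PU: pen up
    LT 144: heading 252 -> 36
    -- iteration 3/3 --
    FD 20: (-18.541,-4.49) -> (-2.361,7.265) [heading=36, move]
    PU: pen up
    LT 144: heading 36 -> 180
  ]
  -- iteration 4/4 --
  LT 72: heading 180 -> 252
  REPEAT 3 [
    -- iteration 1/3 --
    FD 20: (-2.361,7.265) -> (-8.541,-11.756) [heading=252, move]
    PU: pen up
    LT 144: heading 252 -> 36
    -- iteration 2/3 --
    FD 20: (-8.541,-11.756) -> (7.639,0) [heading=36, move]
    PU: pen up
    LT 144: heading 36 -> 180
    -- iteration 3/3 --
    FD 20: (7.639,0) -> (-12.361,0) [heading=180, move]
    PU: pen up
    LT 144: heading 180 -> 324
  ]
]
LT 120: heading 324 -> 84
Final: pos=(-12.361,0), heading=84, 1 segment(s) drawn

Segment lengths:
  seg 1: (0,0) -> (-20,0), length = 20
Total = 20

Answer: 20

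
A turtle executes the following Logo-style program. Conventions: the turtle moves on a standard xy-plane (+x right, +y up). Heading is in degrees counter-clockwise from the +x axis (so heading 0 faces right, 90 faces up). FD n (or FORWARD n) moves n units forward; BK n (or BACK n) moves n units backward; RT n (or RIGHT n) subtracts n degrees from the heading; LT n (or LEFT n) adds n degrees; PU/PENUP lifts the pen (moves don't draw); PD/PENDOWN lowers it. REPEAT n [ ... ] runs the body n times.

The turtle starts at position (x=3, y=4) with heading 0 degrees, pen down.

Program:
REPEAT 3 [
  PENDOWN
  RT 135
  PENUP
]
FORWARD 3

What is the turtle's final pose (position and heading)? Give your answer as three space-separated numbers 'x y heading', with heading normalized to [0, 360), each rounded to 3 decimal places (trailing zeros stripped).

Answer: 5.121 1.879 315

Derivation:
Executing turtle program step by step:
Start: pos=(3,4), heading=0, pen down
REPEAT 3 [
  -- iteration 1/3 --
  PD: pen down
  RT 135: heading 0 -> 225
  PU: pen up
  -- iteration 2/3 --
  PD: pen down
  RT 135: heading 225 -> 90
  PU: pen up
  -- iteration 3/3 --
  PD: pen down
  RT 135: heading 90 -> 315
  PU: pen up
]
FD 3: (3,4) -> (5.121,1.879) [heading=315, move]
Final: pos=(5.121,1.879), heading=315, 0 segment(s) drawn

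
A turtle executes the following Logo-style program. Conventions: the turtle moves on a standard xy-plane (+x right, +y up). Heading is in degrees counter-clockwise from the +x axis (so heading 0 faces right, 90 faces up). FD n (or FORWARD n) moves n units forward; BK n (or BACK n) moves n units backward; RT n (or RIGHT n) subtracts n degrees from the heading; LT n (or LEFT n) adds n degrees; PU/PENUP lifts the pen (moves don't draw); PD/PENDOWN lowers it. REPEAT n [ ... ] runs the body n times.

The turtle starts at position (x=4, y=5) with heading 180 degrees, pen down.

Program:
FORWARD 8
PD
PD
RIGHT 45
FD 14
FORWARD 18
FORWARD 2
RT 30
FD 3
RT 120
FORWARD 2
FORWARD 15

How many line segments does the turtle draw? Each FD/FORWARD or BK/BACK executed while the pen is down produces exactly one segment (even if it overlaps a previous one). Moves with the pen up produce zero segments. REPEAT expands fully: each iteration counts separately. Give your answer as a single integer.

Executing turtle program step by step:
Start: pos=(4,5), heading=180, pen down
FD 8: (4,5) -> (-4,5) [heading=180, draw]
PD: pen down
PD: pen down
RT 45: heading 180 -> 135
FD 14: (-4,5) -> (-13.899,14.899) [heading=135, draw]
FD 18: (-13.899,14.899) -> (-26.627,27.627) [heading=135, draw]
FD 2: (-26.627,27.627) -> (-28.042,29.042) [heading=135, draw]
RT 30: heading 135 -> 105
FD 3: (-28.042,29.042) -> (-28.818,31.939) [heading=105, draw]
RT 120: heading 105 -> 345
FD 2: (-28.818,31.939) -> (-26.886,31.422) [heading=345, draw]
FD 15: (-26.886,31.422) -> (-12.397,27.539) [heading=345, draw]
Final: pos=(-12.397,27.539), heading=345, 7 segment(s) drawn
Segments drawn: 7

Answer: 7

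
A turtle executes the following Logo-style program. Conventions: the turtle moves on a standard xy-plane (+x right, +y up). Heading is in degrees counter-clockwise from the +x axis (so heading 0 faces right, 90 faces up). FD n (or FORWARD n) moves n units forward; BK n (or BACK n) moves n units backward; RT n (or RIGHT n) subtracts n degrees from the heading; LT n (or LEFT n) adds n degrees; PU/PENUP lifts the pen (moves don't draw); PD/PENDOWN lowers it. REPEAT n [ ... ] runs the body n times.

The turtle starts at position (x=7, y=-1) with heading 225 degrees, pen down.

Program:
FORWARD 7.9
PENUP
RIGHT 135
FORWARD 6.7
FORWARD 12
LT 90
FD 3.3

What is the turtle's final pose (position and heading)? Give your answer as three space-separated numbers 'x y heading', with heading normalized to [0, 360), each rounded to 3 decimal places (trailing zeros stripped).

Executing turtle program step by step:
Start: pos=(7,-1), heading=225, pen down
FD 7.9: (7,-1) -> (1.414,-6.586) [heading=225, draw]
PU: pen up
RT 135: heading 225 -> 90
FD 6.7: (1.414,-6.586) -> (1.414,0.114) [heading=90, move]
FD 12: (1.414,0.114) -> (1.414,12.114) [heading=90, move]
LT 90: heading 90 -> 180
FD 3.3: (1.414,12.114) -> (-1.886,12.114) [heading=180, move]
Final: pos=(-1.886,12.114), heading=180, 1 segment(s) drawn

Answer: -1.886 12.114 180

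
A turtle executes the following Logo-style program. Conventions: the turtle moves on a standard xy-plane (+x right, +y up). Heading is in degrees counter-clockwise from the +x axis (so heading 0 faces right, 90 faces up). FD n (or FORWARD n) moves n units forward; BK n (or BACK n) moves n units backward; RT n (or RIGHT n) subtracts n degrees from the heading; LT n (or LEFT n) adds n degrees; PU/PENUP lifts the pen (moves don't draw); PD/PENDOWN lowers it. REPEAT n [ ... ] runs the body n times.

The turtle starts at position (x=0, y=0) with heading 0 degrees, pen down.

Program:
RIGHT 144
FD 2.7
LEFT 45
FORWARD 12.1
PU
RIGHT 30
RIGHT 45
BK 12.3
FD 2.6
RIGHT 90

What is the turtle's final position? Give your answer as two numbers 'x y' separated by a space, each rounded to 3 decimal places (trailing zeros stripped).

Executing turtle program step by step:
Start: pos=(0,0), heading=0, pen down
RT 144: heading 0 -> 216
FD 2.7: (0,0) -> (-2.184,-1.587) [heading=216, draw]
LT 45: heading 216 -> 261
FD 12.1: (-2.184,-1.587) -> (-4.077,-13.538) [heading=261, draw]
PU: pen up
RT 30: heading 261 -> 231
RT 45: heading 231 -> 186
BK 12.3: (-4.077,-13.538) -> (8.155,-12.252) [heading=186, move]
FD 2.6: (8.155,-12.252) -> (5.57,-12.524) [heading=186, move]
RT 90: heading 186 -> 96
Final: pos=(5.57,-12.524), heading=96, 2 segment(s) drawn

Answer: 5.57 -12.524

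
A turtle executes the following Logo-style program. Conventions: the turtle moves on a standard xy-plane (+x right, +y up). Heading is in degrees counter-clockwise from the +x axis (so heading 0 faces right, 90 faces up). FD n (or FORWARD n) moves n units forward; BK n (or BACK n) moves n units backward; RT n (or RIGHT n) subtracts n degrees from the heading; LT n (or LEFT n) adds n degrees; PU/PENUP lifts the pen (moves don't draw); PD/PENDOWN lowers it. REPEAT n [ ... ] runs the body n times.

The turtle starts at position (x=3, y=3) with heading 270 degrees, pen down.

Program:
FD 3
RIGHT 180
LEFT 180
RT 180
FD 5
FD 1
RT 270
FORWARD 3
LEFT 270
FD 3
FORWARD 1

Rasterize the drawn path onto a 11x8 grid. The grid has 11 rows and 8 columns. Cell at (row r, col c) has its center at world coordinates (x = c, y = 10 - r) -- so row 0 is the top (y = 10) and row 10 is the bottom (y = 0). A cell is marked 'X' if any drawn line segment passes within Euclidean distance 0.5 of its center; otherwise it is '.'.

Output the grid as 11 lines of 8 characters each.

Segment 0: (3,3) -> (3,0)
Segment 1: (3,0) -> (3,5)
Segment 2: (3,5) -> (3,6)
Segment 3: (3,6) -> (0,6)
Segment 4: (0,6) -> (0,9)
Segment 5: (0,9) -> (0,10)

Answer: X.......
X.......
X.......
X.......
XXXX....
...X....
...X....
...X....
...X....
...X....
...X....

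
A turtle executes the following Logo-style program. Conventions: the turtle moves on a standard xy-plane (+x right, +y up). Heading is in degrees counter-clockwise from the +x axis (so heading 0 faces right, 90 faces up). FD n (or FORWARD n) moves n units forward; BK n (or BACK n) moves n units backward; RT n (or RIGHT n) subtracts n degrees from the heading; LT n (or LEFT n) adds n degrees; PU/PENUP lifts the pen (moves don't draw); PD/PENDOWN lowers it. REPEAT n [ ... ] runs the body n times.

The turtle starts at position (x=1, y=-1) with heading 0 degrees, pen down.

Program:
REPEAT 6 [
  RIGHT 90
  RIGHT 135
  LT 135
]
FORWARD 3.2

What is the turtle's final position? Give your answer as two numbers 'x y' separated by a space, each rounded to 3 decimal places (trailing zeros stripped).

Answer: -2.2 -1

Derivation:
Executing turtle program step by step:
Start: pos=(1,-1), heading=0, pen down
REPEAT 6 [
  -- iteration 1/6 --
  RT 90: heading 0 -> 270
  RT 135: heading 270 -> 135
  LT 135: heading 135 -> 270
  -- iteration 2/6 --
  RT 90: heading 270 -> 180
  RT 135: heading 180 -> 45
  LT 135: heading 45 -> 180
  -- iteration 3/6 --
  RT 90: heading 180 -> 90
  RT 135: heading 90 -> 315
  LT 135: heading 315 -> 90
  -- iteration 4/6 --
  RT 90: heading 90 -> 0
  RT 135: heading 0 -> 225
  LT 135: heading 225 -> 0
  -- iteration 5/6 --
  RT 90: heading 0 -> 270
  RT 135: heading 270 -> 135
  LT 135: heading 135 -> 270
  -- iteration 6/6 --
  RT 90: heading 270 -> 180
  RT 135: heading 180 -> 45
  LT 135: heading 45 -> 180
]
FD 3.2: (1,-1) -> (-2.2,-1) [heading=180, draw]
Final: pos=(-2.2,-1), heading=180, 1 segment(s) drawn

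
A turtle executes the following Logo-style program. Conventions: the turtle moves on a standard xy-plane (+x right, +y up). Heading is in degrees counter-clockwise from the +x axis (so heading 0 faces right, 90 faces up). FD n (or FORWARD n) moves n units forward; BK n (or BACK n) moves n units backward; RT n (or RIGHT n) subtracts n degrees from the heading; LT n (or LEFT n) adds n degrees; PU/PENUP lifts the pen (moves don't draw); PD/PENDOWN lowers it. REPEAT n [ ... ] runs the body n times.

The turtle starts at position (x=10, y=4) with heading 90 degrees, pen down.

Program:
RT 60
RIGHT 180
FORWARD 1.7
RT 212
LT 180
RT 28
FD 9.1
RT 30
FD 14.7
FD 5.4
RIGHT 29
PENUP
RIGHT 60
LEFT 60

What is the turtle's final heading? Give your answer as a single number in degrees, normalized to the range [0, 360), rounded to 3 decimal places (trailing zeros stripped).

Answer: 91

Derivation:
Executing turtle program step by step:
Start: pos=(10,4), heading=90, pen down
RT 60: heading 90 -> 30
RT 180: heading 30 -> 210
FD 1.7: (10,4) -> (8.528,3.15) [heading=210, draw]
RT 212: heading 210 -> 358
LT 180: heading 358 -> 178
RT 28: heading 178 -> 150
FD 9.1: (8.528,3.15) -> (0.647,7.7) [heading=150, draw]
RT 30: heading 150 -> 120
FD 14.7: (0.647,7.7) -> (-6.703,20.431) [heading=120, draw]
FD 5.4: (-6.703,20.431) -> (-9.403,25.107) [heading=120, draw]
RT 29: heading 120 -> 91
PU: pen up
RT 60: heading 91 -> 31
LT 60: heading 31 -> 91
Final: pos=(-9.403,25.107), heading=91, 4 segment(s) drawn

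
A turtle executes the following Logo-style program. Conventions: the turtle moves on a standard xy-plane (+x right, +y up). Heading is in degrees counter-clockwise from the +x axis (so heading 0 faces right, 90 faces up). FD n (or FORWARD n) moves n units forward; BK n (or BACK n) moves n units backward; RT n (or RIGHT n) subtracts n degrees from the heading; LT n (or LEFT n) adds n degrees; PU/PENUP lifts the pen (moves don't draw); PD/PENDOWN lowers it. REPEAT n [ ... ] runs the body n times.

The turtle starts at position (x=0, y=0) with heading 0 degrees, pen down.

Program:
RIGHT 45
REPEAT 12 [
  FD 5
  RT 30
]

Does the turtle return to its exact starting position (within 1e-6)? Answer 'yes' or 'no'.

Executing turtle program step by step:
Start: pos=(0,0), heading=0, pen down
RT 45: heading 0 -> 315
REPEAT 12 [
  -- iteration 1/12 --
  FD 5: (0,0) -> (3.536,-3.536) [heading=315, draw]
  RT 30: heading 315 -> 285
  -- iteration 2/12 --
  FD 5: (3.536,-3.536) -> (4.83,-8.365) [heading=285, draw]
  RT 30: heading 285 -> 255
  -- iteration 3/12 --
  FD 5: (4.83,-8.365) -> (3.536,-13.195) [heading=255, draw]
  RT 30: heading 255 -> 225
  -- iteration 4/12 --
  FD 5: (3.536,-13.195) -> (0,-16.73) [heading=225, draw]
  RT 30: heading 225 -> 195
  -- iteration 5/12 --
  FD 5: (0,-16.73) -> (-4.83,-18.024) [heading=195, draw]
  RT 30: heading 195 -> 165
  -- iteration 6/12 --
  FD 5: (-4.83,-18.024) -> (-9.659,-16.73) [heading=165, draw]
  RT 30: heading 165 -> 135
  -- iteration 7/12 --
  FD 5: (-9.659,-16.73) -> (-13.195,-13.195) [heading=135, draw]
  RT 30: heading 135 -> 105
  -- iteration 8/12 --
  FD 5: (-13.195,-13.195) -> (-14.489,-8.365) [heading=105, draw]
  RT 30: heading 105 -> 75
  -- iteration 9/12 --
  FD 5: (-14.489,-8.365) -> (-13.195,-3.536) [heading=75, draw]
  RT 30: heading 75 -> 45
  -- iteration 10/12 --
  FD 5: (-13.195,-3.536) -> (-9.659,0) [heading=45, draw]
  RT 30: heading 45 -> 15
  -- iteration 11/12 --
  FD 5: (-9.659,0) -> (-4.83,1.294) [heading=15, draw]
  RT 30: heading 15 -> 345
  -- iteration 12/12 --
  FD 5: (-4.83,1.294) -> (0,0) [heading=345, draw]
  RT 30: heading 345 -> 315
]
Final: pos=(0,0), heading=315, 12 segment(s) drawn

Start position: (0, 0)
Final position: (0, 0)
Distance = 0; < 1e-6 -> CLOSED

Answer: yes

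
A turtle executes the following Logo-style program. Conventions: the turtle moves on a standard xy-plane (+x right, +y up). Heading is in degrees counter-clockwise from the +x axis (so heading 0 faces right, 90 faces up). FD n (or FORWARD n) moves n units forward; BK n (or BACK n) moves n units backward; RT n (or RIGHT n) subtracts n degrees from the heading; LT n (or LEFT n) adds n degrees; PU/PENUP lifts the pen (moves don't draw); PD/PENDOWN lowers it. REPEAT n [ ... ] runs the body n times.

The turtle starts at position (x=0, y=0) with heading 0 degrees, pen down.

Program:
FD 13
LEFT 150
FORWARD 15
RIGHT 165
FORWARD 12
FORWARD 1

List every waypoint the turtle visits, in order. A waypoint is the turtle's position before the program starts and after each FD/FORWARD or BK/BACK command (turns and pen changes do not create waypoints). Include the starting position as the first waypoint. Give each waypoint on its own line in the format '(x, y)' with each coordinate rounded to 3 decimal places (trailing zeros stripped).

Answer: (0, 0)
(13, 0)
(0.01, 7.5)
(11.601, 4.394)
(12.567, 4.135)

Derivation:
Executing turtle program step by step:
Start: pos=(0,0), heading=0, pen down
FD 13: (0,0) -> (13,0) [heading=0, draw]
LT 150: heading 0 -> 150
FD 15: (13,0) -> (0.01,7.5) [heading=150, draw]
RT 165: heading 150 -> 345
FD 12: (0.01,7.5) -> (11.601,4.394) [heading=345, draw]
FD 1: (11.601,4.394) -> (12.567,4.135) [heading=345, draw]
Final: pos=(12.567,4.135), heading=345, 4 segment(s) drawn
Waypoints (5 total):
(0, 0)
(13, 0)
(0.01, 7.5)
(11.601, 4.394)
(12.567, 4.135)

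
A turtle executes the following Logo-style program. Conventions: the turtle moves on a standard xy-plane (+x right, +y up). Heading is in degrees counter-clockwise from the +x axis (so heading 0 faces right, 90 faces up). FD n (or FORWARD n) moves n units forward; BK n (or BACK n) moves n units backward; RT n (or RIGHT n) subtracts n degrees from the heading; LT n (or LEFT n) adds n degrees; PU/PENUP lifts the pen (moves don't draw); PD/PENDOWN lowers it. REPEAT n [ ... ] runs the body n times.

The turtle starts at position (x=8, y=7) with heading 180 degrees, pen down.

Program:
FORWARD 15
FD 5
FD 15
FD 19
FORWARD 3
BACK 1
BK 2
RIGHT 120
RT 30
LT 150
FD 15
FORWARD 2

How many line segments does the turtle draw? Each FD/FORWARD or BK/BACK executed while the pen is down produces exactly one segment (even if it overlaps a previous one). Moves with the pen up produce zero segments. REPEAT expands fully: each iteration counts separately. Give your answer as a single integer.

Answer: 9

Derivation:
Executing turtle program step by step:
Start: pos=(8,7), heading=180, pen down
FD 15: (8,7) -> (-7,7) [heading=180, draw]
FD 5: (-7,7) -> (-12,7) [heading=180, draw]
FD 15: (-12,7) -> (-27,7) [heading=180, draw]
FD 19: (-27,7) -> (-46,7) [heading=180, draw]
FD 3: (-46,7) -> (-49,7) [heading=180, draw]
BK 1: (-49,7) -> (-48,7) [heading=180, draw]
BK 2: (-48,7) -> (-46,7) [heading=180, draw]
RT 120: heading 180 -> 60
RT 30: heading 60 -> 30
LT 150: heading 30 -> 180
FD 15: (-46,7) -> (-61,7) [heading=180, draw]
FD 2: (-61,7) -> (-63,7) [heading=180, draw]
Final: pos=(-63,7), heading=180, 9 segment(s) drawn
Segments drawn: 9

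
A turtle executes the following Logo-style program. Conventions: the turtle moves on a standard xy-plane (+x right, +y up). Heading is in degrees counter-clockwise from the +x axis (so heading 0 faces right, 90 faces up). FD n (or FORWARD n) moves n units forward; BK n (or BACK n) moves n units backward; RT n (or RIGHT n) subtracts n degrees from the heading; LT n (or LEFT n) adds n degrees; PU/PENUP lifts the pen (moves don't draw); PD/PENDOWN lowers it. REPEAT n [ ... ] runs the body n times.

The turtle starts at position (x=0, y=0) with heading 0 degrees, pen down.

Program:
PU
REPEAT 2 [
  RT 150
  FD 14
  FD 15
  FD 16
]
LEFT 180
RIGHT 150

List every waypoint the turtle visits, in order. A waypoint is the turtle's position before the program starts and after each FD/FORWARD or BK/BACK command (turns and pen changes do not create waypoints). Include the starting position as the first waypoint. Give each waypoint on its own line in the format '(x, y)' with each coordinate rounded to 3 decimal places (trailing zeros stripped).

Executing turtle program step by step:
Start: pos=(0,0), heading=0, pen down
PU: pen up
REPEAT 2 [
  -- iteration 1/2 --
  RT 150: heading 0 -> 210
  FD 14: (0,0) -> (-12.124,-7) [heading=210, move]
  FD 15: (-12.124,-7) -> (-25.115,-14.5) [heading=210, move]
  FD 16: (-25.115,-14.5) -> (-38.971,-22.5) [heading=210, move]
  -- iteration 2/2 --
  RT 150: heading 210 -> 60
  FD 14: (-38.971,-22.5) -> (-31.971,-10.376) [heading=60, move]
  FD 15: (-31.971,-10.376) -> (-24.471,2.615) [heading=60, move]
  FD 16: (-24.471,2.615) -> (-16.471,16.471) [heading=60, move]
]
LT 180: heading 60 -> 240
RT 150: heading 240 -> 90
Final: pos=(-16.471,16.471), heading=90, 0 segment(s) drawn
Waypoints (7 total):
(0, 0)
(-12.124, -7)
(-25.115, -14.5)
(-38.971, -22.5)
(-31.971, -10.376)
(-24.471, 2.615)
(-16.471, 16.471)

Answer: (0, 0)
(-12.124, -7)
(-25.115, -14.5)
(-38.971, -22.5)
(-31.971, -10.376)
(-24.471, 2.615)
(-16.471, 16.471)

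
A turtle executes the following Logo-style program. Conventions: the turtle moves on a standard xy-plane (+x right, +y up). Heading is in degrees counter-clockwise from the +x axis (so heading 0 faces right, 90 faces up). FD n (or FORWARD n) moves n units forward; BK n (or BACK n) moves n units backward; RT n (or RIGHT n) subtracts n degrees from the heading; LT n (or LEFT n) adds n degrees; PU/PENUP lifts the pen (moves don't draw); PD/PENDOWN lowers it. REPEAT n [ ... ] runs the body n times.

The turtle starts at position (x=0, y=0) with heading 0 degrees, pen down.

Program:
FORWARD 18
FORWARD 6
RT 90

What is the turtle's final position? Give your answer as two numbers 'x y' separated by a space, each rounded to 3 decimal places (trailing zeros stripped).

Executing turtle program step by step:
Start: pos=(0,0), heading=0, pen down
FD 18: (0,0) -> (18,0) [heading=0, draw]
FD 6: (18,0) -> (24,0) [heading=0, draw]
RT 90: heading 0 -> 270
Final: pos=(24,0), heading=270, 2 segment(s) drawn

Answer: 24 0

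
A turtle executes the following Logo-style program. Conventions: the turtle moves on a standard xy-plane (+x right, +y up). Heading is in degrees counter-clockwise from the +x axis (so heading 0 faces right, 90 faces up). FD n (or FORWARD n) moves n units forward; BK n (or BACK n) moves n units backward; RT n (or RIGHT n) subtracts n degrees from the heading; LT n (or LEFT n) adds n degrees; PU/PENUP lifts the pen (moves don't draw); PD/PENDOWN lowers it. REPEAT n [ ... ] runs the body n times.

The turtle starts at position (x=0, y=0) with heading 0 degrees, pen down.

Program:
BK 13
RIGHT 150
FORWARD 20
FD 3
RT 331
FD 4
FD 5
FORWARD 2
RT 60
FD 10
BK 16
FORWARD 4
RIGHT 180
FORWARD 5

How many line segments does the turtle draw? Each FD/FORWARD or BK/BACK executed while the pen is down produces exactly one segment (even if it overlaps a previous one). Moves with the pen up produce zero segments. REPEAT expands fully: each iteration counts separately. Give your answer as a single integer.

Answer: 10

Derivation:
Executing turtle program step by step:
Start: pos=(0,0), heading=0, pen down
BK 13: (0,0) -> (-13,0) [heading=0, draw]
RT 150: heading 0 -> 210
FD 20: (-13,0) -> (-30.321,-10) [heading=210, draw]
FD 3: (-30.321,-10) -> (-32.919,-11.5) [heading=210, draw]
RT 331: heading 210 -> 239
FD 4: (-32.919,-11.5) -> (-34.979,-14.929) [heading=239, draw]
FD 5: (-34.979,-14.929) -> (-37.554,-19.215) [heading=239, draw]
FD 2: (-37.554,-19.215) -> (-38.584,-20.929) [heading=239, draw]
RT 60: heading 239 -> 179
FD 10: (-38.584,-20.929) -> (-48.582,-20.754) [heading=179, draw]
BK 16: (-48.582,-20.754) -> (-32.585,-21.034) [heading=179, draw]
FD 4: (-32.585,-21.034) -> (-36.584,-20.964) [heading=179, draw]
RT 180: heading 179 -> 359
FD 5: (-36.584,-20.964) -> (-31.585,-21.051) [heading=359, draw]
Final: pos=(-31.585,-21.051), heading=359, 10 segment(s) drawn
Segments drawn: 10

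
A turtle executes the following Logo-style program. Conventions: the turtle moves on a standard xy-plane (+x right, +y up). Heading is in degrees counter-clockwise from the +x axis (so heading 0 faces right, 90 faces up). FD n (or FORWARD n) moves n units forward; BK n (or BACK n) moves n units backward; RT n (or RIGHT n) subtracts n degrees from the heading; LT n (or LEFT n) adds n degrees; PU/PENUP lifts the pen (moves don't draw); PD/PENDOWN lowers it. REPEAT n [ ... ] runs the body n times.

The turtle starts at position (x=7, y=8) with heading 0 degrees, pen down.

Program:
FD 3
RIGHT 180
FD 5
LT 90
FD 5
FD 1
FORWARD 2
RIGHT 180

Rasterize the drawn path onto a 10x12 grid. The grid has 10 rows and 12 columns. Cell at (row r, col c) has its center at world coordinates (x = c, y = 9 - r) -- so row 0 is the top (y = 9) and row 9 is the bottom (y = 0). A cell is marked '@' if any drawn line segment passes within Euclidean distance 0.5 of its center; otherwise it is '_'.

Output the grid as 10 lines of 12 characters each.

Segment 0: (7,8) -> (10,8)
Segment 1: (10,8) -> (5,8)
Segment 2: (5,8) -> (5,3)
Segment 3: (5,3) -> (5,2)
Segment 4: (5,2) -> (5,-0)

Answer: ____________
_____@@@@@@_
_____@______
_____@______
_____@______
_____@______
_____@______
_____@______
_____@______
_____@______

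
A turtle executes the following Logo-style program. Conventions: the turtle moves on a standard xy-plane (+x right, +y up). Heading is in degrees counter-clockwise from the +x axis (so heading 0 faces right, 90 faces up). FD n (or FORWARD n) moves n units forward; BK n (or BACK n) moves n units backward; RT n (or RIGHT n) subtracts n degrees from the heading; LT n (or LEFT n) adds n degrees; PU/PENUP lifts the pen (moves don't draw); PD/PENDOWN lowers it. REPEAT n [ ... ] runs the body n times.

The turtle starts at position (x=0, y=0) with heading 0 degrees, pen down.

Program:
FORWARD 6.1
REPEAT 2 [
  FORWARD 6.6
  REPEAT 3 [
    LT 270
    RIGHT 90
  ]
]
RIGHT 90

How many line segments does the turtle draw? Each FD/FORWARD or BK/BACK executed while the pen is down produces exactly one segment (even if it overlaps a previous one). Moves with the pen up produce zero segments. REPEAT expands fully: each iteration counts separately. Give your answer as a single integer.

Executing turtle program step by step:
Start: pos=(0,0), heading=0, pen down
FD 6.1: (0,0) -> (6.1,0) [heading=0, draw]
REPEAT 2 [
  -- iteration 1/2 --
  FD 6.6: (6.1,0) -> (12.7,0) [heading=0, draw]
  REPEAT 3 [
    -- iteration 1/3 --
    LT 270: heading 0 -> 270
    RT 90: heading 270 -> 180
    -- iteration 2/3 --
    LT 270: heading 180 -> 90
    RT 90: heading 90 -> 0
    -- iteration 3/3 --
    LT 270: heading 0 -> 270
    RT 90: heading 270 -> 180
  ]
  -- iteration 2/2 --
  FD 6.6: (12.7,0) -> (6.1,0) [heading=180, draw]
  REPEAT 3 [
    -- iteration 1/3 --
    LT 270: heading 180 -> 90
    RT 90: heading 90 -> 0
    -- iteration 2/3 --
    LT 270: heading 0 -> 270
    RT 90: heading 270 -> 180
    -- iteration 3/3 --
    LT 270: heading 180 -> 90
    RT 90: heading 90 -> 0
  ]
]
RT 90: heading 0 -> 270
Final: pos=(6.1,0), heading=270, 3 segment(s) drawn
Segments drawn: 3

Answer: 3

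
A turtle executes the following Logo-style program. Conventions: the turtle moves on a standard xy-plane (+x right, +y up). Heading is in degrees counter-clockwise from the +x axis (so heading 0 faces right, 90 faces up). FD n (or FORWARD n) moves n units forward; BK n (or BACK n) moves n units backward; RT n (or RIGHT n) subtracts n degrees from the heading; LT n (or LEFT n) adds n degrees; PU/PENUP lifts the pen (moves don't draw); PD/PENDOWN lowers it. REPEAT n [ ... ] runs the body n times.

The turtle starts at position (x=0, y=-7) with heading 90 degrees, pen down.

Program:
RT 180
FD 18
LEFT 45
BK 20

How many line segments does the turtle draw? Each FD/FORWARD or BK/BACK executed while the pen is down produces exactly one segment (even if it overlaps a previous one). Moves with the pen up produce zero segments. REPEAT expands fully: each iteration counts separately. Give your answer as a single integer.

Executing turtle program step by step:
Start: pos=(0,-7), heading=90, pen down
RT 180: heading 90 -> 270
FD 18: (0,-7) -> (0,-25) [heading=270, draw]
LT 45: heading 270 -> 315
BK 20: (0,-25) -> (-14.142,-10.858) [heading=315, draw]
Final: pos=(-14.142,-10.858), heading=315, 2 segment(s) drawn
Segments drawn: 2

Answer: 2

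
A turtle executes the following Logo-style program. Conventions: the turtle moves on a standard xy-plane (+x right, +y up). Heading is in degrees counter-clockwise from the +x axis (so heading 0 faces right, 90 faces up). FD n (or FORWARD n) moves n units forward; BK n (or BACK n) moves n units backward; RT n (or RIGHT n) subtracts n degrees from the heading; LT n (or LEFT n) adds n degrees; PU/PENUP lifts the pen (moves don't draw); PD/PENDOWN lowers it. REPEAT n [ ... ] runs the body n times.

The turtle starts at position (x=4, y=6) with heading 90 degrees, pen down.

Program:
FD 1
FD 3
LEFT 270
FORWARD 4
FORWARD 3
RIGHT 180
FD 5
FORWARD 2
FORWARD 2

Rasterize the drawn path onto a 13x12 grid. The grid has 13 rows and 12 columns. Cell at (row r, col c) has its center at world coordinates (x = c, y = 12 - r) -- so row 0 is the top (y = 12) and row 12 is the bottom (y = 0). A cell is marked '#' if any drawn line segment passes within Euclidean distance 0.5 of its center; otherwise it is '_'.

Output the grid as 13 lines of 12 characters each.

Segment 0: (4,6) -> (4,7)
Segment 1: (4,7) -> (4,10)
Segment 2: (4,10) -> (8,10)
Segment 3: (8,10) -> (11,10)
Segment 4: (11,10) -> (6,10)
Segment 5: (6,10) -> (4,10)
Segment 6: (4,10) -> (2,10)

Answer: ____________
____________
__##########
____#_______
____#_______
____#_______
____#_______
____________
____________
____________
____________
____________
____________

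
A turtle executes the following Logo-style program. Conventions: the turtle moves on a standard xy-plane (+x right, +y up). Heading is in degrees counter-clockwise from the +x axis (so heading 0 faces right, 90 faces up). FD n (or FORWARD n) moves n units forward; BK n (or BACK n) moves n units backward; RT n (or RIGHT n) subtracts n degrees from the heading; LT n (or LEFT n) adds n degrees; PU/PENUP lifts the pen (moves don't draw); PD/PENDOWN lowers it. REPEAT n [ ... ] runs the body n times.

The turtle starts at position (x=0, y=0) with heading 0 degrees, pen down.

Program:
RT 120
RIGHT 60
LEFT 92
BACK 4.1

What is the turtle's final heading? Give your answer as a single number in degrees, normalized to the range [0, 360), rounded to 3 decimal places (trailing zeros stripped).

Answer: 272

Derivation:
Executing turtle program step by step:
Start: pos=(0,0), heading=0, pen down
RT 120: heading 0 -> 240
RT 60: heading 240 -> 180
LT 92: heading 180 -> 272
BK 4.1: (0,0) -> (-0.143,4.098) [heading=272, draw]
Final: pos=(-0.143,4.098), heading=272, 1 segment(s) drawn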